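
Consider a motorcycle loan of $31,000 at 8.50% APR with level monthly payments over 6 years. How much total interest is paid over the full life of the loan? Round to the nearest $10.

Monthly rate = 8.5%/12 = 0.0070833; payment = 31,000 × 0.0070833 / (1 − (1+0.0070833)^−72) = $551.13.
Total paid = 72 × $551.13 = $39,681.36; interest = $39,681.36 − $31,000 = $8,681.36.

$8,680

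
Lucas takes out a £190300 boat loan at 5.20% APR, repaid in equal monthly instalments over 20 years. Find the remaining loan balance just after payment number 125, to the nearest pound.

£115,463

With monthly rate i = 5.2%/12 = 0.0043333, the balance after k of n payments is P · [(1+i)^n − (1+i)^k] / [(1+i)^n − 1].
(1+0.0043333)^240 = 2.82286734 and (1+0.0043333)^125 = 1.71685896, so the balance is 190,300 × (2.82286734 − 1.71685896) / (2.82286734 − 1) = £115,462.82.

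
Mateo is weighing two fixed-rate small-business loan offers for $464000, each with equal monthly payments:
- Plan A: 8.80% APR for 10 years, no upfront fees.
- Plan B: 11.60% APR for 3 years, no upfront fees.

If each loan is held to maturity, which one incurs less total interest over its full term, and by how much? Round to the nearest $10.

Plan B by $147,690

Plan A: monthly rate = 8.8%/12 = 0.0073333; payment = 464,000 × 0.0073333 / (1 − (1+0.0073333)^−120) = $5,827.65.
Total interest on Plan A = 120 × $5,827.65 − $464,000 = $235,318.00.
Plan B: monthly rate = 11.6%/12 = 0.0096667; payment = 464,000 × 0.0096667 / (1 − (1+0.0096667)^−36) = $15,322.94.
Total interest on Plan B = 36 × $15,322.94 − $464,000 = $87,625.84.
Plan B is lower by $147,692.16.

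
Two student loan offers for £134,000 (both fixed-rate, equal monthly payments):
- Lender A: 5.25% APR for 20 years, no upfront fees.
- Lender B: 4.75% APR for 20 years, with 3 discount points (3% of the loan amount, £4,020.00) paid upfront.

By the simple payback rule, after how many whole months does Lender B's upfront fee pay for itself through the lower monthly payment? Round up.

Lender A: monthly rate = 5.25%/12 = 0.0043750; payment = 134,000 × 0.0043750 / (1 − (1+0.0043750)^−240) = £902.95.
Lender B: at 4.75% the monthly rate is 0.0039583, so the payment is 134,000 × 0.0039583 / (1 − 1.0039583^−240) = £865.94.
Monthly savings = £902.95 − £865.94 = £37.01.
Break-even = £4,020.00 / £37.01 = 108.62 → 109 months.

109 months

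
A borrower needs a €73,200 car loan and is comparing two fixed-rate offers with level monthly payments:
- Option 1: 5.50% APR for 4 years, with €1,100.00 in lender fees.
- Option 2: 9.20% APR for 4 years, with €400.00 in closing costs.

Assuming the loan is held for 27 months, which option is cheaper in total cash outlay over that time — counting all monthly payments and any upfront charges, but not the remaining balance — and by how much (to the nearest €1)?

Option 1: monthly rate = 5.5%/12 = 0.0045833; payment = 73,200 × 0.0045833 / (1 − (1+0.0045833)^−48) = €1,702.37.
Option 2: monthly rate = 9.2%/12 = 0.0076667; payment = 73,200 × 0.0076667 / (1 − (1+0.0076667)^−48) = €1,828.54.
Over 27 months: Option 1 costs 27 × €1,702.37 + €1,100.00 = €47,063.99; Option 2 costs 27 × €1,828.54 + €400.00 = €49,770.58.
Option 1 is cheaper by €49,770.58 − €47,063.99 = €2,706.59.

Option 1 by €2,707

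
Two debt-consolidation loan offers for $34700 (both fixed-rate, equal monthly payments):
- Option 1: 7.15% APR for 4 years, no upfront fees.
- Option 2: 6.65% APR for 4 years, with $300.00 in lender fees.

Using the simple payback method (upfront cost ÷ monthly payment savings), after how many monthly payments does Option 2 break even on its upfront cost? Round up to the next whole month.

Option 1: at 7.15% the monthly rate is 0.0059583, so the payment is 34,700 × 0.0059583 / (1 − 1.0059583^−48) = $833.35.
Option 2: at 6.65% the monthly rate is 0.0055417, so the payment is 34,700 × 0.0055417 / (1 − 1.0055417^−48) = $825.31.
Monthly savings = $833.35 − $825.31 = $8.04.
Break-even = $300.00 / $8.04 = 37.31 → 38 months.

38 months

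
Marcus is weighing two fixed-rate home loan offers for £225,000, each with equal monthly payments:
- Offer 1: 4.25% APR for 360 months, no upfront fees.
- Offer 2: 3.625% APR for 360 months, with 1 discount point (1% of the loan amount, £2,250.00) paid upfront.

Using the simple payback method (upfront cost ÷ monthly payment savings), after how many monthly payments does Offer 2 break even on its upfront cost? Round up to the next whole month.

Offer 1: monthly rate = 4.25%/12 = 0.0035417; payment = 225,000 × 0.0035417 / (1 − (1+0.0035417)^−360) = £1,106.86.
Offer 2: monthly rate = 3.625%/12 = 0.0030208; payment = 225,000 × 0.0030208 / (1 − (1+0.0030208)^−360) = £1,026.12.
Monthly savings = £1,106.86 − £1,026.12 = £80.74.
Break-even = £2,250.00 / £80.74 = 27.87 → 28 months.

28 months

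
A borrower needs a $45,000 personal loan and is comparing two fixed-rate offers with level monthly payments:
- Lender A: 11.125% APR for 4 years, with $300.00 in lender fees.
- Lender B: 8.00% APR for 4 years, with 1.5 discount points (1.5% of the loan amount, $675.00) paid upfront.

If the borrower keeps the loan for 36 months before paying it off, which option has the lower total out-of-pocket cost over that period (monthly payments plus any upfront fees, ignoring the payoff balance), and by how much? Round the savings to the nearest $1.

Lender A: monthly rate = 11.125%/12 = 0.0092708; payment = 45,000 × 0.0092708 / (1 − (1+0.0092708)^−48) = $1,165.78.
Lender B: monthly rate = 8%/12 = 0.0066667; payment = 45,000 × 0.0066667 / (1 − (1+0.0066667)^−48) = $1,098.58.
Over 36 months: Lender A costs 36 × $1,165.78 + $300.00 = $42,268.08; Lender B costs 36 × $1,098.58 + $675.00 = $40,223.88.
Lender B is cheaper by $42,268.08 − $40,223.88 = $2,044.20.

Lender B by $2,044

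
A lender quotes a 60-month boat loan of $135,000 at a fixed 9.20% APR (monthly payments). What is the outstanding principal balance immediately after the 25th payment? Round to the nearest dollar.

$86,141

With monthly rate i = 9.2%/12 = 0.0076667, the balance after k of n payments is P · [(1+i)^n − (1+i)^k] / [(1+i)^n − 1].
(1+0.0076667)^60 = 1.58129737 and (1+0.0076667)^25 = 1.21038160, so the balance is 135,000 × (1.58129737 − 1.21038160) / (1.58129737 − 1) = $86,141.16.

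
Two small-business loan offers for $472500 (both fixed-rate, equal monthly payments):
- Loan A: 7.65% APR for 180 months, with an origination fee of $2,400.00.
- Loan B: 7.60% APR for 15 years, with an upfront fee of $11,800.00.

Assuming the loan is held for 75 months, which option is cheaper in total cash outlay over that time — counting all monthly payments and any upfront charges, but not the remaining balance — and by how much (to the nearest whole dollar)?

Loan A: monthly rate = 7.65%/12 = 0.0063750; payment = 472,500 × 0.0063750 / (1 − (1+0.0063750)^−180) = $4,420.51.
Loan B: monthly rate = 7.6%/12 = 0.0063333; payment = 472,500 × 0.0063333 / (1 − (1+0.0063333)^−180) = $4,407.03.
Over 75 months: Loan A costs 75 × $4,420.51 + $2,400.00 = $333,938.25; Loan B costs 75 × $4,407.03 + $11,800.00 = $342,327.25.
Loan A is cheaper by $342,327.25 − $333,938.25 = $8,389.00.

Loan A by $8,389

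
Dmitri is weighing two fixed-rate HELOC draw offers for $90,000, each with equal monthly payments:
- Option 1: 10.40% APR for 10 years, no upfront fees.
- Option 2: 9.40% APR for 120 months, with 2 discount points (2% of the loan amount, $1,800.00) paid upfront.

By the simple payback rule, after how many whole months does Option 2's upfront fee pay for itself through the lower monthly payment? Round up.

37 months

Option 1: monthly rate = 10.4%/12 = 0.0086667; payment = 90,000 × 0.0086667 / (1 − (1+0.0086667)^−120) = $1,209.38.
Option 2: monthly rate = 9.4%/12 = 0.0078333; payment = 90,000 × 0.0078333 / (1 − (1+0.0078333)^−120) = $1,159.66.
Monthly savings = $1,209.38 − $1,159.66 = $49.72.
Break-even = $1,800.00 / $49.72 = 36.20 → 37 months.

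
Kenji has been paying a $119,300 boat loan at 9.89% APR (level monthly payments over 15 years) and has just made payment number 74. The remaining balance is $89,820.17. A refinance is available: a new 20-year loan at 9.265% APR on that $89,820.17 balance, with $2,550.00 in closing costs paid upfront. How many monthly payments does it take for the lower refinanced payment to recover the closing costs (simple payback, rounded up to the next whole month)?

6 months

Current payment = 119,300 × 9.89%/12 / (1 − (1+0.0082417)^−180) = $1,273.99.
Refinanced payment = 89,820.17 × 0.0077208 / (1 − (1+0.0077208)^−240) = $823.51.
Monthly savings = $1,273.99 − $823.51 = $450.48.
Break-even = $2,550.00 / $450.48 = 5.66 → 6 months.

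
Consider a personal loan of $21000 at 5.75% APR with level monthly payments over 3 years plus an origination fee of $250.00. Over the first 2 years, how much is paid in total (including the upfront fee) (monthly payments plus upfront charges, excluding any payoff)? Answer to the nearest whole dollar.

At 5.75% the monthly rate is 0.0047917, so the payment is 21,000 × 0.0047917 / (1 − 1.0047917^−36) = $636.48.
Total outlay = 24 × $636.48 + $250.00 = $15,525.52.

$15,526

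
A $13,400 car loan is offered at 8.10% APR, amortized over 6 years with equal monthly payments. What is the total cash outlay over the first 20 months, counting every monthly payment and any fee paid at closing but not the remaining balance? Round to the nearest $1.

$4,712

At 8.10% the monthly rate is 0.0067500, so the payment is 13,400 × 0.0067500 / (1 − 1.0067500^−72) = $235.60.
Total outlay = 20 × $235.60 = $4,712.00.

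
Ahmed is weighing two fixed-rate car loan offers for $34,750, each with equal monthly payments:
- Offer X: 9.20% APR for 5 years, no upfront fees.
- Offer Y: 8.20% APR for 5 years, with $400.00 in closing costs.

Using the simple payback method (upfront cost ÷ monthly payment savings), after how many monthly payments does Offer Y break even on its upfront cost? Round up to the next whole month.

Offer X: monthly rate = 9.2%/12 = 0.0076667; payment = 34,750 × 0.0076667 / (1 − (1+0.0076667)^−60) = $724.73.
Offer Y: monthly rate = 8.2%/12 = 0.0068333; payment = 34,750 × 0.0068333 / (1 − (1+0.0068333)^−60) = $707.94.
Monthly savings = $724.73 − $707.94 = $16.79.
Break-even = $400.00 / $16.79 = 23.82 → 24 months.

24 months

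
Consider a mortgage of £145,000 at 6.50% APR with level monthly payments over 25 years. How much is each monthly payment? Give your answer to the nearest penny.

£979.05

At 6.50% the monthly rate is 0.0054167, so the payment is 145,000 × 0.0054167 / (1 − 1.0054167^−300) = £979.05.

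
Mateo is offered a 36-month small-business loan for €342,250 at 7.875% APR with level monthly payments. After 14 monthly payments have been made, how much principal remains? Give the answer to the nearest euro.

€218,635

With monthly rate i = 7.875%/12 = 0.0065625, the balance after k of n payments is P · [(1+i)^n − (1+i)^k] / [(1+i)^n − 1].
(1+0.0065625)^36 = 1.26551377 and (1+0.0065625)^14 = 1.09589880, so the balance is 342,250 × (1.26551377 − 1.09589880) / (1.26551377 − 1) = €218,635.45.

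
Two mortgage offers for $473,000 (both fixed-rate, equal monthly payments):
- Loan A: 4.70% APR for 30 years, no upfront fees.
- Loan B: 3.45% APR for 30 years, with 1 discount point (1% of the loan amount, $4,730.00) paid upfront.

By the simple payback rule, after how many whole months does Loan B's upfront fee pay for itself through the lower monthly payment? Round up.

14 months

Loan A: at 4.70% the monthly rate is 0.0039167, so the payment is 473,000 × 0.0039167 / (1 − 1.0039167^−360) = $2,453.16.
Loan B: monthly rate = 3.45%/12 = 0.0028750; payment = 473,000 × 0.0028750 / (1 − (1+0.0028750)^−360) = $2,110.80.
Monthly savings = $2,453.16 − $2,110.80 = $342.36.
Break-even = $4,730.00 / $342.36 = 13.82 → 14 months.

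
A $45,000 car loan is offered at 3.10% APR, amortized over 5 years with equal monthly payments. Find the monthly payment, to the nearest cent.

Monthly rate = 3.1%/12 = 0.0025833; payment = 45,000 × 0.0025833 / (1 − (1+0.0025833)^−60) = $810.59.

$810.59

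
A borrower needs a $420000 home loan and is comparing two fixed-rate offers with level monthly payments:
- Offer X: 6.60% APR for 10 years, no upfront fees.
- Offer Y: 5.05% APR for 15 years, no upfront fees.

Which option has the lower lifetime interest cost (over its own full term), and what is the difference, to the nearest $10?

Offer X: at 6.60% the monthly rate is 0.0055000, so the payment is 420,000 × 0.0055000 / (1 − 1.0055000^−120) = $4,790.41.
Total interest on Offer X = 120 × $4,790.41 − $420,000 = $154,849.20.
Offer Y: at 5.05% the monthly rate is 0.0042083, so the payment is 420,000 × 0.0042083 / (1 − 1.0042083^−180) = $3,332.28.
Total interest on Offer Y = 180 × $3,332.28 − $420,000 = $179,810.40.
Offer X is lower by $24,961.20.

Offer X by $24,960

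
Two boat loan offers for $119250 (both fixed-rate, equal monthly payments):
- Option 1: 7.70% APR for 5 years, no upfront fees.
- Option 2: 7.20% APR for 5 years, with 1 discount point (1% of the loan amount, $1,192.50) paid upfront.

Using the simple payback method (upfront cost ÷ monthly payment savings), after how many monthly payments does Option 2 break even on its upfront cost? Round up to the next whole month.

43 months

Option 1: at 7.70% the monthly rate is 0.0064167, so the payment is 119,250 × 0.0064167 / (1 − 1.0064167^−60) = $2,400.87.
Option 2: monthly rate = 7.2%/12 = 0.0060000; payment = 119,250 × 0.0060000 / (1 − (1+0.0060000)^−60) = $2,372.56.
Monthly savings = $2,400.87 − $2,372.56 = $28.31.
Break-even = $1,192.50 / $28.31 = 42.12 → 43 months.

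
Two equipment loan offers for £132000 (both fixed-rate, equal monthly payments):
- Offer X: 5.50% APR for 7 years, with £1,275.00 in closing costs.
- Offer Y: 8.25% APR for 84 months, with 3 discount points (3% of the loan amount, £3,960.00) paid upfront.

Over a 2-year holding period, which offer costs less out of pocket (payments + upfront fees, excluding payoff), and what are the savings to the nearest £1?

Offer X by £6,933

Offer X: at 5.50% the monthly rate is 0.0045833, so the payment is 132,000 × 0.0045833 / (1 − 1.0045833^−84) = £1,896.85.
Offer Y: monthly rate = 8.25%/12 = 0.0068750; payment = 132,000 × 0.0068750 / (1 − (1+0.0068750)^−84) = £2,073.86.
Over 24 months: Offer X costs 24 × £1,896.85 + £1,275.00 = £46,799.40; Offer Y costs 24 × £2,073.86 + £3,960.00 = £53,732.64.
Offer X is cheaper by £53,732.64 − £46,799.40 = £6,933.24.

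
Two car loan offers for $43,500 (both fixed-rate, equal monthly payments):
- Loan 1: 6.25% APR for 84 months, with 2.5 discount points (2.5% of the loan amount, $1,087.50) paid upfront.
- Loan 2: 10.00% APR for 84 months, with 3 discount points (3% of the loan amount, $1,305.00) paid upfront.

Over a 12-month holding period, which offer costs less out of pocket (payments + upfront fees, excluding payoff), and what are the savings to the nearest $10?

Loan 1 by $1,190

Loan 1: monthly rate = 6.25%/12 = 0.0052083; payment = 43,500 × 0.0052083 / (1 − (1+0.0052083)^−84) = $640.70.
Loan 2: monthly rate = 10%/12 = 0.0083333; payment = 43,500 × 0.0083333 / (1 − (1+0.0083333)^−84) = $722.15.
Over 12 months: Loan 1 costs 12 × $640.70 + $1,087.50 = $8,775.90; Loan 2 costs 12 × $722.15 + $1,305.00 = $9,970.80.
Loan 1 is cheaper by $9,970.80 − $8,775.90 = $1,194.90.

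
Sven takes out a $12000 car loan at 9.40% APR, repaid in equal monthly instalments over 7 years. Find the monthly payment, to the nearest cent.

At 9.40% the monthly rate is 0.0078333, so the payment is 12,000 × 0.0078333 / (1 − 1.0078333^−84) = $195.51.

$195.51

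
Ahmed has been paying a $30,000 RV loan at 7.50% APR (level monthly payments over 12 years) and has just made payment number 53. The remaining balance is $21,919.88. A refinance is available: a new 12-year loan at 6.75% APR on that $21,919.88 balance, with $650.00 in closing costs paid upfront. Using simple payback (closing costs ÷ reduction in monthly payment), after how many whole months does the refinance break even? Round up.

7 months

Current payment = 30,000 × 7.5%/12 / (1 − (1+0.0062500)^−144) = $316.57.
Refinanced payment = 21,919.88 × 0.0056250 / (1 − (1+0.0056250)^−144) = $222.51.
Monthly savings = $316.57 − $222.51 = $94.06.
Break-even = $650.00 / $94.06 = 6.91 → 7 months.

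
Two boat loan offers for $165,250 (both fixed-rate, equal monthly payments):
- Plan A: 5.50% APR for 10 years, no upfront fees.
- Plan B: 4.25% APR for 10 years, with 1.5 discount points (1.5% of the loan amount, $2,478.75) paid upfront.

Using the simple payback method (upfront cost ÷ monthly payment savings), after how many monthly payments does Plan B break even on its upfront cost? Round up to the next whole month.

Plan A: monthly rate = 5.5%/12 = 0.0045833; payment = 165,250 × 0.0045833 / (1 − (1+0.0045833)^−120) = $1,793.40.
Plan B: at 4.25% the monthly rate is 0.0035417, so the payment is 165,250 × 0.0035417 / (1 − 1.0035417^−120) = $1,692.78.
Monthly savings = $1,793.40 − $1,692.78 = $100.62.
Break-even = $2,478.75 / $100.62 = 24.63 → 25 months.

25 months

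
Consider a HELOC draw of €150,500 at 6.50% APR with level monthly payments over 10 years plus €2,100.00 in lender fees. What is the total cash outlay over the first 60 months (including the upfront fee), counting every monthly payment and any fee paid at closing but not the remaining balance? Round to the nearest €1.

At 6.50% the monthly rate is 0.0054167, so the payment is 150,500 × 0.0054167 / (1 − 1.0054167^−120) = €1,708.90.
Total outlay = 60 × €1,708.90 + €2,100.00 = €104,634.00.

€104,634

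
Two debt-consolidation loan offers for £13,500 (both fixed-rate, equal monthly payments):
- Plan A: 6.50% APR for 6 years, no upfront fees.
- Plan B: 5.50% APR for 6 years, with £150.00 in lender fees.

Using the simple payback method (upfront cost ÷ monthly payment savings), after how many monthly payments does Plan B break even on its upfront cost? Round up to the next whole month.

24 months

Plan A: at 6.50% the monthly rate is 0.0054167, so the payment is 13,500 × 0.0054167 / (1 − 1.0054167^−72) = £226.93.
Plan B: monthly rate = 5.5%/12 = 0.0045833; payment = 13,500 × 0.0045833 / (1 − (1+0.0045833)^−72) = £220.56.
Monthly savings = £226.93 − £220.56 = £6.37.
Break-even = £150.00 / £6.37 = 23.55 → 24 months.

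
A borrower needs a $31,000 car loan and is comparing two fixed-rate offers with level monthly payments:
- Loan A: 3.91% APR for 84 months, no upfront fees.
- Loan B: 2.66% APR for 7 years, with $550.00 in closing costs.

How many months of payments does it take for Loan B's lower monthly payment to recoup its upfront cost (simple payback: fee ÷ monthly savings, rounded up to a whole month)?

32 months

Loan A: at 3.91% the monthly rate is 0.0032583, so the payment is 31,000 × 0.0032583 / (1 − 1.0032583^−84) = $422.45.
Loan B: at 2.66% the monthly rate is 0.0022167, so the payment is 31,000 × 0.0022167 / (1 − 1.0022167^−84) = $404.88.
Monthly savings = $422.45 − $404.88 = $17.57.
Break-even = $550.00 / $17.57 = 31.30 → 32 months.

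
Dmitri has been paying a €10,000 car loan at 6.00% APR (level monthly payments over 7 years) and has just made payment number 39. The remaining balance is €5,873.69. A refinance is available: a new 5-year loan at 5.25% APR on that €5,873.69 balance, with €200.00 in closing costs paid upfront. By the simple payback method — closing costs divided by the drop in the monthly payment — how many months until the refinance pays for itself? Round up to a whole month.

6 months

Current payment = 10,000 × 6%/12 / (1 − (1+0.0050000)^−84) = €146.09.
Refinanced payment = 5,873.69 × 0.0043750 / (1 − (1+0.0043750)^−60) = €111.52.
Monthly savings = €146.09 − €111.52 = €34.57.
Break-even = €200.00 / €34.57 = 5.79 → 6 months.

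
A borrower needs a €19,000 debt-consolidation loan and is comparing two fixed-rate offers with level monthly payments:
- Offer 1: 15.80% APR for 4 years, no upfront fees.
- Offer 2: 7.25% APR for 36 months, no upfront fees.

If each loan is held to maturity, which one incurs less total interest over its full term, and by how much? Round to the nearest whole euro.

Offer 1: monthly rate = 15.8%/12 = 0.0131667; payment = 19,000 × 0.0131667 / (1 − (1+0.0131667)^−48) = €536.52.
Total interest on Offer 1 = 48 × €536.52 − €19,000 = €6,752.96.
Offer 2: at 7.25% the monthly rate is 0.0060417, so the payment is 19,000 × 0.0060417 / (1 − 1.0060417^−36) = €588.84.
Total interest on Offer 2 = 36 × €588.84 − €19,000 = €2,198.24.
Offer 2 is lower by €4,554.72.

Offer 2 by €4,555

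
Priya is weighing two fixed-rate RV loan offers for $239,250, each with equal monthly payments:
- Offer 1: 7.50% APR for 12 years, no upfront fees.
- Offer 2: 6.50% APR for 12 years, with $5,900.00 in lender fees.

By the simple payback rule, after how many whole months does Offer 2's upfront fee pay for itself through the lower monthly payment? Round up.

47 months

Offer 1: at 7.50% the monthly rate is 0.0062500, so the payment is 239,250 × 0.0062500 / (1 − 1.0062500^−144) = $2,524.63.
Offer 2: monthly rate = 6.5%/12 = 0.0054167; payment = 239,250 × 0.0054167 / (1 − (1+0.0054167)^−144) = $2,397.10.
Monthly savings = $2,524.63 − $2,397.10 = $127.53.
Break-even = $5,900.00 / $127.53 = 46.26 → 47 months.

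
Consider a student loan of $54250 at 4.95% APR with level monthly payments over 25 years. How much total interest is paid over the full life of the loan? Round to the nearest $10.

$40,420

Monthly rate = 4.95%/12 = 0.0041250; payment = 54,250 × 0.0041250 / (1 − (1+0.0041250)^−300) = $315.56.
Total paid = 300 × $315.56 = $94,668.00; interest = $94,668.00 − $54,250 = $40,418.00.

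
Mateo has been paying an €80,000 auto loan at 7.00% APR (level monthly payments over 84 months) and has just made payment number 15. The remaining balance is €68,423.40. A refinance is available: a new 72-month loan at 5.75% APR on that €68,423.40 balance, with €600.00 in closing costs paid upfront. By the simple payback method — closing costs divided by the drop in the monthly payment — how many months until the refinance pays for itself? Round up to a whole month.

8 months

Current payment = 80,000 × 7%/12 / (1 − (1+0.0058333)^−84) = €1,207.41.
Refinanced payment = 68,423.40 × 0.0047917 / (1 − (1+0.0047917)^−72) = €1,125.92.
Monthly savings = €1,207.41 − €1,125.92 = €81.49.
Break-even = €600.00 / €81.49 = 7.36 → 8 months.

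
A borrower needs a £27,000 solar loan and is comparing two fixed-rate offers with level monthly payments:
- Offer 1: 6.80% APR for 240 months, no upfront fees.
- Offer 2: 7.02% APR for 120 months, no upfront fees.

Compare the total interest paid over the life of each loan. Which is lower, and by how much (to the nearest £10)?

Offer 2 by £11,810

Offer 1: monthly rate = 6.8%/12 = 0.0056667; payment = 27,000 × 0.0056667 / (1 − (1+0.0056667)^−240) = £206.10.
Total interest on Offer 1 = 240 × £206.10 − £27,000 = £22,464.00.
Offer 2: at 7.02% the monthly rate is 0.0058500, so the payment is 27,000 × 0.0058500 / (1 − 1.0058500^−120) = £313.77.
Total interest on Offer 2 = 120 × £313.77 − £27,000 = £10,652.40.
Offer 2 is lower by £11,811.60.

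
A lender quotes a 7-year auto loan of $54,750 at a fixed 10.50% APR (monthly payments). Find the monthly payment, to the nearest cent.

Monthly rate = 10.5%/12 = 0.0087500; payment = 54,750 × 0.0087500 / (1 − (1+0.0087500)^−84) = $923.12.

$923.12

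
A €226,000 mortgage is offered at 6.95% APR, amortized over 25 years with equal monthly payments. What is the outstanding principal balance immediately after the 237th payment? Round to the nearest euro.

€83,735

With monthly rate i = 6.95%/12 = 0.0057917, the balance after k of n payments is P · [(1+i)^n − (1+i)^k] / [(1+i)^n − 1].
(1+0.0057917)^300 = 5.65470438 and (1+0.0057917)^237 = 3.93010203, so the balance is 226,000 × (5.65470438 − 3.93010203) / (5.65470438 − 1) = €83,734.67.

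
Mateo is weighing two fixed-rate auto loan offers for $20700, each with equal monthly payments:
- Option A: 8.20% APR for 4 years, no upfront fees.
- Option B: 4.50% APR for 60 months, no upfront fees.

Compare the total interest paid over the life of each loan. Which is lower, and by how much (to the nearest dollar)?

Option B by $1,195

Option A: at 8.20% the monthly rate is 0.0068333, so the payment is 20,700 × 0.0068333 / (1 − 1.0068333^−48) = $507.29.
Total interest on Option A = 48 × $507.29 − $20,700 = $3,649.92.
Option B: monthly rate = 4.5%/12 = 0.0037500; payment = 20,700 × 0.0037500 / (1 − (1+0.0037500)^−60) = $385.91.
Total interest on Option B = 60 × $385.91 − $20,700 = $2,454.60.
Option B is lower by $1,195.32.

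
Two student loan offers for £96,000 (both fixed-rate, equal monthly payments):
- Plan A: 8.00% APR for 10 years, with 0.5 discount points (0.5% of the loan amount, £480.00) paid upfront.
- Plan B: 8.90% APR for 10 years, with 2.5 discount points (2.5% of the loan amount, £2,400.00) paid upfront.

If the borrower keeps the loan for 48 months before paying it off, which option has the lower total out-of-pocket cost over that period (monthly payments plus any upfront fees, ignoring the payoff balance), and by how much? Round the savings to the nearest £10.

Plan A: monthly rate = 8%/12 = 0.0066667; payment = 96,000 × 0.0066667 / (1 − (1+0.0066667)^−120) = £1,164.74.
Plan B: monthly rate = 8.9%/12 = 0.0074167; payment = 96,000 × 0.0074167 / (1 − (1+0.0074167)^−120) = £1,210.90.
Over 48 months: Plan A costs 48 × £1,164.74 + £480.00 = £56,387.52; Plan B costs 48 × £1,210.90 + £2,400.00 = £60,523.20.
Plan A is cheaper by £60,523.20 − £56,387.52 = £4,135.68.

Plan A by £4,140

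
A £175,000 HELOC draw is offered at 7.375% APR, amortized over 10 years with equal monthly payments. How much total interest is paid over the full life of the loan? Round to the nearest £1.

Monthly rate = 7.375%/12 = 0.0061458; payment = 175,000 × 0.0061458 / (1 − (1+0.0061458)^−120) = £2,065.88.
Total paid = 120 × £2,065.88 = £247,905.60; interest = £247,905.60 − £175,000 = £72,905.60.

£72,906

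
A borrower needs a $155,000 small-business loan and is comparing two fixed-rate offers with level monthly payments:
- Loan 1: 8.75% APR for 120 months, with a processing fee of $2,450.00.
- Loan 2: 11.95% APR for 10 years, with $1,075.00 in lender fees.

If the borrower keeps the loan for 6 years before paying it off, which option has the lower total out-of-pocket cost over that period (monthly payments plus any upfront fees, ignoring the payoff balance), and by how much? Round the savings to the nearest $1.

Loan 1: monthly rate = 8.75%/12 = 0.0072917; payment = 155,000 × 0.0072917 / (1 − (1+0.0072917)^−120) = $1,942.56.
Loan 2: at 11.95% the monthly rate is 0.0099583, so the payment is 155,000 × 0.0099583 / (1 − 1.0099583^−120) = $2,219.32.
Over 72 months: Loan 1 costs 72 × $1,942.56 + $2,450.00 = $142,314.32; Loan 2 costs 72 × $2,219.32 + $1,075.00 = $160,866.04.
Loan 1 is cheaper by $160,866.04 − $142,314.32 = $18,551.72.

Loan 1 by $18,552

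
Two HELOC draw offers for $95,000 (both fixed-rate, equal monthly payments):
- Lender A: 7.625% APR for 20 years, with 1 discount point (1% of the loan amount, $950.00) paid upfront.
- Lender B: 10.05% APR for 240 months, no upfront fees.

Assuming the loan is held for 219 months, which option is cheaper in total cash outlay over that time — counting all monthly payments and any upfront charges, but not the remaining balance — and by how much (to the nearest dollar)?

Lender A: at 7.625% the monthly rate is 0.0063542, so the payment is 95,000 × 0.0063542 / (1 − 1.0063542^−240) = $772.59.
Lender B: monthly rate = 10.05%/12 = 0.0083750; payment = 95,000 × 0.0083750 / (1 − (1+0.0083750)^−240) = $919.92.
Over 219 months: Lender A costs 219 × $772.59 + $950.00 = $170,147.21; Lender B costs 219 × $919.92 = $201,462.48.
Lender A is cheaper by $201,462.48 − $170,147.21 = $31,315.27.

Lender A by $31,315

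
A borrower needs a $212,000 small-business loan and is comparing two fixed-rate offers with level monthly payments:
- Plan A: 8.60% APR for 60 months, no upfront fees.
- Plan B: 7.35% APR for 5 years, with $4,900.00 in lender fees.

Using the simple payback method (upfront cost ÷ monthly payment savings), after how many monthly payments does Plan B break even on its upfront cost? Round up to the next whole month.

39 months

Plan A: at 8.60% the monthly rate is 0.0071667, so the payment is 212,000 × 0.0071667 / (1 − 1.0071667^−60) = $4,359.73.
Plan B: at 7.35% the monthly rate is 0.0061250, so the payment is 212,000 × 0.0061250 / (1 − 1.0061250^−60) = $4,232.95.
Monthly savings = $4,359.73 − $4,232.95 = $126.78.
Break-even = $4,900.00 / $126.78 = 38.65 → 39 months.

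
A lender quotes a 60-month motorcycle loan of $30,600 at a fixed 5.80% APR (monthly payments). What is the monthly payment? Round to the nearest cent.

$588.74

At 5.80% the monthly rate is 0.0048333, so the payment is 30,600 × 0.0048333 / (1 − 1.0048333^−60) = $588.74.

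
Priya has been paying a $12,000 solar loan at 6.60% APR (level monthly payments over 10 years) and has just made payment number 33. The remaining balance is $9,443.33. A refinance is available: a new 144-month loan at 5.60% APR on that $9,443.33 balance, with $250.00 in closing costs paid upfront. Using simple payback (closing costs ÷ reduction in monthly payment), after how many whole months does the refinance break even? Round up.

Current payment = 12,000 × 6.6%/12 / (1 − (1+0.0055000)^−120) = $136.87.
Refinanced payment = 9,443.33 × 0.0046667 / (1 − (1+0.0046667)^−144) = $90.21.
Monthly savings = $136.87 − $90.21 = $46.66.
Break-even = $250.00 / $46.66 = 5.36 → 6 months.

6 months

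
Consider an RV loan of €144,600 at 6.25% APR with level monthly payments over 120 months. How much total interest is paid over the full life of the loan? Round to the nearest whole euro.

€50,228

At 6.25% the monthly rate is 0.0052083, so the payment is 144,600 × 0.0052083 / (1 − 1.0052083^−120) = €1,623.57.
Total paid = 120 × €1,623.57 = €194,828.40; interest = €194,828.40 − €144,600 = €50,228.40.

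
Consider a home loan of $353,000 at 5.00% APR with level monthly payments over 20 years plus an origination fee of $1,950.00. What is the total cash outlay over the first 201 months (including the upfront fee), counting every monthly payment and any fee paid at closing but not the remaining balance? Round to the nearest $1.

At 5.00% the monthly rate is 0.0041667, so the payment is 353,000 × 0.0041667 / (1 − 1.0041667^−240) = $2,329.64.
Total outlay = 201 × $2,329.64 + $1,950.00 = $470,207.64.

$470,208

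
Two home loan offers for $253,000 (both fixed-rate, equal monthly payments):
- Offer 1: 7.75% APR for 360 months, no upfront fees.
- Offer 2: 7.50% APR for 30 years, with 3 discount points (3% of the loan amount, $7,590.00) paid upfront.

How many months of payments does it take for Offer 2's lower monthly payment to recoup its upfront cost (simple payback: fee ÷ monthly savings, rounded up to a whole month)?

Offer 1: monthly rate = 7.75%/12 = 0.0064583; payment = 253,000 × 0.0064583 / (1 − (1+0.0064583)^−360) = $1,812.52.
Offer 2: monthly rate = 7.5%/12 = 0.0062500; payment = 253,000 × 0.0062500 / (1 − (1+0.0062500)^−360) = $1,769.01.
Monthly savings = $1,812.52 − $1,769.01 = $43.51.
Break-even = $7,590.00 / $43.51 = 174.44 → 175 months.

175 months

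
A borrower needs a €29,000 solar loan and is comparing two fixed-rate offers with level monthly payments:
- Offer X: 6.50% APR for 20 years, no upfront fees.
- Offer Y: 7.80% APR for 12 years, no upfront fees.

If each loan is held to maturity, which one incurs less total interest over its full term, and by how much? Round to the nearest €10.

Offer X: at 6.50% the monthly rate is 0.0054167, so the payment is 29,000 × 0.0054167 / (1 − 1.0054167^−240) = €216.22.
Total interest on Offer X = 240 × €216.22 − €29,000 = €22,892.80.
Offer Y: at 7.80% the monthly rate is 0.0065000, so the payment is 29,000 × 0.0065000 / (1 − 1.0065000^−144) = €310.74.
Total interest on Offer Y = 144 × €310.74 − €29,000 = €15,746.56.
Offer Y is lower by €7,146.24.

Offer Y by €7,150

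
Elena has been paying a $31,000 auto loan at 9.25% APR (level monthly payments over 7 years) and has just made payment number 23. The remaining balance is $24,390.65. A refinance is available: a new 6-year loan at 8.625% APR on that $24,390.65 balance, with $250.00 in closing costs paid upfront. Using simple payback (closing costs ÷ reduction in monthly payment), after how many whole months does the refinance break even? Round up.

4 months

Current payment = 31,000 × 9.25%/12 / (1 − (1+0.0077083)^−84) = $502.70.
Refinanced payment = 24,390.65 × 0.0071875 / (1 − (1+0.0071875)^−72) = $435.13.
Monthly savings = $502.70 − $435.13 = $67.57.
Break-even = $250.00 / $67.57 = 3.70 → 4 months.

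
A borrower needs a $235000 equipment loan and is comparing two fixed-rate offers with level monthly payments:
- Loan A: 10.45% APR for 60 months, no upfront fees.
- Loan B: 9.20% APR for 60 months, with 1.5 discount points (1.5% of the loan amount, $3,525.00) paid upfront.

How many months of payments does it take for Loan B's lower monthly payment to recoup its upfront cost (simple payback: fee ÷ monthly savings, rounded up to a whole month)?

25 months

Loan A: at 10.45% the monthly rate is 0.0087083, so the payment is 235,000 × 0.0087083 / (1 − 1.0087083^−60) = $5,045.25.
Loan B: at 9.20% the monthly rate is 0.0076667, so the payment is 235,000 × 0.0076667 / (1 − 1.0076667^−60) = $4,901.06.
Monthly savings = $5,045.25 − $4,901.06 = $144.19.
Break-even = $3,525.00 / $144.19 = 24.45 → 25 months.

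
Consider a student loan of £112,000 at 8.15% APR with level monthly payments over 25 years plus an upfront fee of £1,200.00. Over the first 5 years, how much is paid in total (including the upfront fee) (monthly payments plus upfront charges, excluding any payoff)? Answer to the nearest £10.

£53,740

At 8.15% the monthly rate is 0.0067917, so the payment is 112,000 × 0.0067917 / (1 − 1.0067917^−300) = £875.59.
Total outlay = 60 × £875.59 + £1,200.00 = £53,735.40.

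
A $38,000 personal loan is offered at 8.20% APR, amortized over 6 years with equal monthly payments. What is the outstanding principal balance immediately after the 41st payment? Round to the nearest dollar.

With monthly rate i = 8.2%/12 = 0.0068333, the balance after k of n payments is P · [(1+i)^n − (1+i)^k] / [(1+i)^n − 1].
(1+0.0068333)^72 = 1.63284945 and (1+0.0068333)^41 = 1.32208994, so the balance is 38,000 × (1.63284945 − 1.32208994) / (1.63284945 − 1) = $18,659.83.

$18,660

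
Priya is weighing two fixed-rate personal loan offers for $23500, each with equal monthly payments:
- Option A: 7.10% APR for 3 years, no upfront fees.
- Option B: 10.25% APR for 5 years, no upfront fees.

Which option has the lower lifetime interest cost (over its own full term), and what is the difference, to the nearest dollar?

Option A by $3,971

Option A: monthly rate = 7.1%/12 = 0.0059167; payment = 23,500 × 0.0059167 / (1 − (1+0.0059167)^−36) = $726.69.
Total interest on Option A = 36 × $726.69 − $23,500 = $2,660.84.
Option B: monthly rate = 10.25%/12 = 0.0085417; payment = 23,500 × 0.0085417 / (1 − (1+0.0085417)^−60) = $502.20.
Total interest on Option B = 60 × $502.20 − $23,500 = $6,632.00.
Option A is lower by $3,971.16.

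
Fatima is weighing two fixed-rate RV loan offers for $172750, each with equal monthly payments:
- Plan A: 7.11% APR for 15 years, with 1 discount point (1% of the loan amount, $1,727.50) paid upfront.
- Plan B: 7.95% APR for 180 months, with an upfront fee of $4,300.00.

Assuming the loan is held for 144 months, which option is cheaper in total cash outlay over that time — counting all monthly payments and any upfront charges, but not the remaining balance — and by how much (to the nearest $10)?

Plan A by $14,460

Plan A: monthly rate = 7.11%/12 = 0.0059250; payment = 172,750 × 0.0059250 / (1 − (1+0.0059250)^−180) = $1,563.37.
Plan B: at 7.95% the monthly rate is 0.0066250, so the payment is 172,750 × 0.0066250 / (1 − 1.0066250^−180) = $1,645.91.
Over 144 months: Plan A costs 144 × $1,563.37 + $1,727.50 = $226,852.78; Plan B costs 144 × $1,645.91 + $4,300.00 = $241,311.04.
Plan A is cheaper by $241,311.04 − $226,852.78 = $14,458.26.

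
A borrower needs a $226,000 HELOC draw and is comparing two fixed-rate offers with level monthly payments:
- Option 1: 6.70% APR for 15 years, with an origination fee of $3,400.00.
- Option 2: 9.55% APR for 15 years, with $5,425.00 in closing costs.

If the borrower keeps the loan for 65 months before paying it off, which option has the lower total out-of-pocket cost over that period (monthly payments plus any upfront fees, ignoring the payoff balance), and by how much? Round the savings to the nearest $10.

Option 1 by $26,280

Option 1: monthly rate = 6.7%/12 = 0.0055833; payment = 226,000 × 0.0055833 / (1 − (1+0.0055833)^−180) = $1,993.64.
Option 2: monthly rate = 9.55%/12 = 0.0079583; payment = 226,000 × 0.0079583 / (1 − (1+0.0079583)^−180) = $2,366.77.
Over 65 months: Option 1 costs 65 × $1,993.64 + $3,400.00 = $132,986.60; Option 2 costs 65 × $2,366.77 + $5,425.00 = $159,265.05.
Option 1 is cheaper by $159,265.05 − $132,986.60 = $26,278.45.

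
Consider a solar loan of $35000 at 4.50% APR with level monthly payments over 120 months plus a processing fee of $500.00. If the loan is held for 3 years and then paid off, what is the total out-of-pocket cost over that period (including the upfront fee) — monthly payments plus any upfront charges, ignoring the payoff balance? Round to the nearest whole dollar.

Monthly rate = 4.5%/12 = 0.0037500; payment = 35,000 × 0.0037500 / (1 − (1+0.0037500)^−120) = $362.73.
Total outlay = 36 × $362.73 + $500.00 = $13,558.28.

$13,558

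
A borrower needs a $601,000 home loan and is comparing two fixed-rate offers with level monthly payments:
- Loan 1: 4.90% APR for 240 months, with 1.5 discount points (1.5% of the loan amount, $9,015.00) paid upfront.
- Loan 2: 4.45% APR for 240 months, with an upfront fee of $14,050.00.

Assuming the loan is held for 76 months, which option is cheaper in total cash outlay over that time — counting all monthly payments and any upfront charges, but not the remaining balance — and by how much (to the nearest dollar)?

Loan 1: monthly rate = 4.9%/12 = 0.0040833; payment = 601,000 × 0.0040833 / (1 − (1+0.0040833)^−240) = $3,933.21.
Loan 2: at 4.45% the monthly rate is 0.0037083, so the payment is 601,000 × 0.0037083 / (1 − 1.0037083^−240) = $3,786.02.
Over 76 months: Loan 1 costs 76 × $3,933.21 + $9,015.00 = $307,938.96; Loan 2 costs 76 × $3,786.02 + $14,050.00 = $301,787.52.
Loan 2 is cheaper by $307,938.96 − $301,787.52 = $6,151.44.

Loan 2 by $6,151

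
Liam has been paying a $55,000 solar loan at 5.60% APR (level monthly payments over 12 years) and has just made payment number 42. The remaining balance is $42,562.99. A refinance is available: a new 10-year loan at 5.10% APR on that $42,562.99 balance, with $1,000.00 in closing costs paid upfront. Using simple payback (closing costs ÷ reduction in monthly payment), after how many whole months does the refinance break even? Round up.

14 months

Current payment = 55,000 × 5.6%/12 / (1 − (1+0.0046667)^−144) = $525.40.
Refinanced payment = 42,562.99 × 0.0042500 / (1 − (1+0.0042500)^−120) = $453.53.
Monthly savings = $525.40 − $453.53 = $71.87.
Break-even = $1,000.00 / $71.87 = 13.91 → 14 months.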